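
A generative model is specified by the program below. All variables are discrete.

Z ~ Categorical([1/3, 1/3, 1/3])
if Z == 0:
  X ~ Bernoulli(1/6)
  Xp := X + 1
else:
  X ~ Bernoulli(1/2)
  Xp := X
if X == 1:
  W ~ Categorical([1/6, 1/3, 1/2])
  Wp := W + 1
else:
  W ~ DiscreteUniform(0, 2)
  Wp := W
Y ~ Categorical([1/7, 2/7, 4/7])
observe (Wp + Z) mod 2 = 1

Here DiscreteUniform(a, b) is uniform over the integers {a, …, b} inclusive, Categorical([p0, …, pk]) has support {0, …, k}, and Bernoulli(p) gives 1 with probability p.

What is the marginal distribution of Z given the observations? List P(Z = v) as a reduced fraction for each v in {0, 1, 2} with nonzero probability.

Enumerate traces; 27 have nonzero weight after conditioning:
  (Z=0, X=0, W=1, Y=0) weight 5/378
  (Z=0, X=0, W=1, Y=1) weight 5/189
  (Z=0, X=0, W=1, Y=2) weight 10/189
  (Z=0, X=1, W=0, Y=0) weight 1/756
  (Z=0, X=1, W=0, Y=1) weight 1/378
  (Z=0, X=1, W=0, Y=2) weight 1/189
  (Z=0, X=1, W=2, Y=0) weight 1/252
  (Z=0, X=1, W=2, Y=1) weight 1/126
  (Z=1, X=0, W=0, Y=0) weight 1/126
  (Z=2, X=0, W=1, Y=0) weight 1/126
  … 17 more
Group by Z:
  weight(Z=0) = 7/54
  weight(Z=1) = 1/6
  weight(Z=2) = 1/6
Total weight = 7/54 + 1/6 + 1/6 = 25/54
P(Z=0 | obs) = 7/54 / 25/54 = 7/25
P(Z=1 | obs) = 1/6 / 25/54 = 9/25
P(Z=2 | obs) = 1/6 / 25/54 = 9/25

P(Z=0) = 7/25, P(Z=1) = 9/25, P(Z=2) = 9/25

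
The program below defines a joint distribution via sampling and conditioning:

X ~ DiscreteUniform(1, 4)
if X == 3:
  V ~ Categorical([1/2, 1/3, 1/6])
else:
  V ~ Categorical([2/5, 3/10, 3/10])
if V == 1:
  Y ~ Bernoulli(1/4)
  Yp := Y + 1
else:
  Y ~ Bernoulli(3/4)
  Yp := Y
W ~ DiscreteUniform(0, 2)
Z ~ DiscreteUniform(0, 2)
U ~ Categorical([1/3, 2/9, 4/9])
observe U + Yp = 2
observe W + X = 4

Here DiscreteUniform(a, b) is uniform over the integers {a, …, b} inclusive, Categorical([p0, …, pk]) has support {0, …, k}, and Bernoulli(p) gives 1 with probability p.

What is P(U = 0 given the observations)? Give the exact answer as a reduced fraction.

P(U = 0 | obs) = 21/218

Enumerate traces; 54 have nonzero weight after conditioning:
  (X=2, V=0, Y=0, W=2, Z=0, U=2) weight 1/810
  (X=2, V=0, Y=0, W=2, Z=1, U=2) weight 1/810
  (X=2, V=0, Y=0, W=2, Z=2, U=2) weight 1/810
  (X=2, V=0, Y=1, W=2, Z=0, U=1) weight 1/540
  (X=2, V=0, Y=1, W=2, Z=1, U=1) weight 1/540
  (X=2, V=0, Y=1, W=2, Z=2, U=1) weight 1/540
  (X=2, V=1, Y=0, W=2, Z=0, U=1) weight 1/720
  (X=2, V=1, Y=0, W=2, Z=1, U=1) weight 1/720
  (X=2, V=1, Y=1, W=2, Z=0, U=0) weight 1/1440
  … 45 more
Group by U:
  weight(U=0) = 7/1080
  weight(U=1) = 1/24
  weight(U=2) = 31/1620
Total weight = 7/1080 + 1/24 + 31/1620 = 109/1620
P(U=0 | obs) = 7/1080 / 109/1620 = 21/218
P(U=1 | obs) = 1/24 / 109/1620 = 135/218
P(U=2 | obs) = 31/1620 / 109/1620 = 31/109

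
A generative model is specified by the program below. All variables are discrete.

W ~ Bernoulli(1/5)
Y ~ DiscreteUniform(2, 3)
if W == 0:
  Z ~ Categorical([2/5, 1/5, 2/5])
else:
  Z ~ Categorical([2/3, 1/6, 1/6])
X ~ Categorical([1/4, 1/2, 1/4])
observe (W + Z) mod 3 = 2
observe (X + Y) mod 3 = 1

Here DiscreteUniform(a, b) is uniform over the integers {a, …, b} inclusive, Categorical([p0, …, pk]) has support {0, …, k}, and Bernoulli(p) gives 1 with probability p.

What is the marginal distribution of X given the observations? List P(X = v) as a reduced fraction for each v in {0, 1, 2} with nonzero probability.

P(X=1) = 2/3, P(X=2) = 1/3

Enumerate traces; 4 have nonzero weight after conditioning:
  (W=0, Y=2, Z=2, X=2) weight 1/25
  (W=0, Y=3, Z=2, X=1) weight 2/25
  (W=1, Y=2, Z=1, X=2) weight 1/240
  (W=1, Y=3, Z=1, X=1) weight 1/120
Group by X:
  weight(X=1) = 53/600
  weight(X=2) = 53/1200
Total weight = 53/600 + 53/1200 = 53/400
P(X=1 | obs) = 53/600 / 53/400 = 2/3
P(X=2 | obs) = 53/1200 / 53/400 = 1/3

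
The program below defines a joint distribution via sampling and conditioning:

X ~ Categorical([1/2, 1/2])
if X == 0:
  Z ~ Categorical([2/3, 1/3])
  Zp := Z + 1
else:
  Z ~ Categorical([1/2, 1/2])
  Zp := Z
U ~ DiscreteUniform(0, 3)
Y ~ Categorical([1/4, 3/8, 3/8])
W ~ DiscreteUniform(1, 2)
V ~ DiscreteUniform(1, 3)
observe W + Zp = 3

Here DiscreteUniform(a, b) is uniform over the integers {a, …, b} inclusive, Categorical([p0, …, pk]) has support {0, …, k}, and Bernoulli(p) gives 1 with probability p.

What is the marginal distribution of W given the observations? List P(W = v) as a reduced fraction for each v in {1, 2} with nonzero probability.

P(W=1) = 2/9, P(W=2) = 7/9

Enumerate traces; 108 have nonzero weight after conditioning:
  (X=0, Z=0, U=0, Y=0, W=2, V=1) weight 1/288
  (X=0, Z=0, U=0, Y=0, W=2, V=2) weight 1/288
  (X=0, Z=0, U=0, Y=0, W=2, V=3) weight 1/288
  (X=0, Z=0, U=0, Y=1, W=2, V=1) weight 1/192
  (X=0, Z=0, U=0, Y=1, W=2, V=2) weight 1/192
  (X=0, Z=0, U=0, Y=1, W=2, V=3) weight 1/192
  (X=0, Z=0, U=0, Y=2, W=2, V=1) weight 1/192
  (X=0, Z=0, U=0, Y=2, W=2, V=2) weight 1/192
  (X=0, Z=1, U=0, Y=0, W=1, V=1) weight 1/576
  … 99 more
Group by W:
  weight(W=1) = 1/12
  weight(W=2) = 7/24
Total weight = 1/12 + 7/24 = 3/8
P(W=1 | obs) = 1/12 / 3/8 = 2/9
P(W=2 | obs) = 7/24 / 3/8 = 7/9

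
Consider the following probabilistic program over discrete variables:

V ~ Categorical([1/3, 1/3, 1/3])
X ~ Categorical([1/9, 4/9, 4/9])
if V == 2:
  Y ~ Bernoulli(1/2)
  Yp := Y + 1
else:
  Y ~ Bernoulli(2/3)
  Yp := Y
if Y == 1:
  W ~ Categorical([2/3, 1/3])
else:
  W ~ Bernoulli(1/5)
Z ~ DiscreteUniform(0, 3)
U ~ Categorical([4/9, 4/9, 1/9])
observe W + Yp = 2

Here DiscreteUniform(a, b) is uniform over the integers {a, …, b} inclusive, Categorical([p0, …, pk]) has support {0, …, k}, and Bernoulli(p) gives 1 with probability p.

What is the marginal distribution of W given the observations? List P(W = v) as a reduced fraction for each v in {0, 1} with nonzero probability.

P(W=0) = 30/79, P(W=1) = 49/79

Enumerate traces; 144 have nonzero weight after conditioning:
  (V=0, X=0, Y=1, W=1, Z=0, U=0) weight 2/2187
  (V=0, X=0, Y=1, W=1, Z=0, U=1) weight 2/2187
  (V=0, X=0, Y=1, W=1, Z=0, U=2) weight 1/4374
  (V=0, X=0, Y=1, W=1, Z=1, U=0) weight 2/2187
  (V=0, X=0, Y=1, W=1, Z=1, U=1) weight 2/2187
  (V=0, X=0, Y=1, W=1, Z=1, U=2) weight 1/4374
  (V=0, X=0, Y=1, W=1, Z=2, U=0) weight 2/2187
  (V=0, X=0, Y=1, W=1, Z=2, U=1) weight 2/2187
  (V=2, X=0, Y=1, W=0, Z=0, U=0) weight 1/729
  … 135 more
Group by W:
  weight(W=0) = 1/9
  weight(W=1) = 49/270
Total weight = 1/9 + 49/270 = 79/270
P(W=0 | obs) = 1/9 / 79/270 = 30/79
P(W=1 | obs) = 49/270 / 79/270 = 49/79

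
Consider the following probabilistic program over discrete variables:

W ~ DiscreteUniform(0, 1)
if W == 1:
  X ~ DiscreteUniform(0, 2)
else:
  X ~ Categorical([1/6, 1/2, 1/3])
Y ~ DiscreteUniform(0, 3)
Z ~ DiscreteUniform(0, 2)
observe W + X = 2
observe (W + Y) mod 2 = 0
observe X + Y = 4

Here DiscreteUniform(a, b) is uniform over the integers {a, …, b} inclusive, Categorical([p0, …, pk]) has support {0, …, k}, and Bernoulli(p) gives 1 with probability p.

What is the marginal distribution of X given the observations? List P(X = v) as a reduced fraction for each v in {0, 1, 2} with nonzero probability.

Enumerate traces; 6 have nonzero weight after conditioning:
  (W=0, X=2, Y=2, Z=0) weight 1/72
  (W=0, X=2, Y=2, Z=1) weight 1/72
  (W=0, X=2, Y=2, Z=2) weight 1/72
  (W=1, X=1, Y=3, Z=0) weight 1/72
  (W=1, X=1, Y=3, Z=1) weight 1/72
  (W=1, X=1, Y=3, Z=2) weight 1/72
Group by X:
  weight(X=1) = 1/24
  weight(X=2) = 1/24
Total weight = 1/24 + 1/24 = 1/12
P(X=1 | obs) = 1/24 / 1/12 = 1/2
P(X=2 | obs) = 1/24 / 1/12 = 1/2

P(X=1) = 1/2, P(X=2) = 1/2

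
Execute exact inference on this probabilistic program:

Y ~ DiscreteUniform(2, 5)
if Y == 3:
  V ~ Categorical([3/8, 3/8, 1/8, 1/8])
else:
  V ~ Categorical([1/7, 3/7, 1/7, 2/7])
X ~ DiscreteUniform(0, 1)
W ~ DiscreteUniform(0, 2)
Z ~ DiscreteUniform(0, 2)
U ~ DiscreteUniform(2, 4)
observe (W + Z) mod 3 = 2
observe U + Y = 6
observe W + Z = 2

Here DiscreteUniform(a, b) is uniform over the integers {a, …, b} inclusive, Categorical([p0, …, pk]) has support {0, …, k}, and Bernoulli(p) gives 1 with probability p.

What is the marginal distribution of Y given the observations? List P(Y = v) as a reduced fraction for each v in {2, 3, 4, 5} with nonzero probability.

Enumerate traces; 72 have nonzero weight after conditioning:
  (Y=2, V=0, X=0, W=0, Z=2, U=4) weight 1/1512
  (Y=2, V=0, X=0, W=1, Z=1, U=4) weight 1/1512
  (Y=2, V=0, X=0, W=2, Z=0, U=4) weight 1/1512
  (Y=2, V=0, X=1, W=0, Z=2, U=4) weight 1/1512
  (Y=2, V=0, X=1, W=1, Z=1, U=4) weight 1/1512
  (Y=2, V=0, X=1, W=2, Z=0, U=4) weight 1/1512
  (Y=2, V=1, X=0, W=0, Z=2, U=4) weight 1/504
  (Y=2, V=1, X=0, W=1, Z=1, U=4) weight 1/504
  (Y=3, V=0, X=0, W=0, Z=2, U=3) weight 1/576
  (Y=4, V=0, X=0, W=0, Z=2, U=2) weight 1/1512
  … 62 more
Group by Y:
  weight(Y=2) = 1/36
  weight(Y=3) = 1/36
  weight(Y=4) = 1/36
Total weight = 1/36 + 1/36 + 1/36 = 1/12
P(Y=2 | obs) = 1/36 / 1/12 = 1/3
P(Y=3 | obs) = 1/36 / 1/12 = 1/3
P(Y=4 | obs) = 1/36 / 1/12 = 1/3

P(Y=2) = 1/3, P(Y=3) = 1/3, P(Y=4) = 1/3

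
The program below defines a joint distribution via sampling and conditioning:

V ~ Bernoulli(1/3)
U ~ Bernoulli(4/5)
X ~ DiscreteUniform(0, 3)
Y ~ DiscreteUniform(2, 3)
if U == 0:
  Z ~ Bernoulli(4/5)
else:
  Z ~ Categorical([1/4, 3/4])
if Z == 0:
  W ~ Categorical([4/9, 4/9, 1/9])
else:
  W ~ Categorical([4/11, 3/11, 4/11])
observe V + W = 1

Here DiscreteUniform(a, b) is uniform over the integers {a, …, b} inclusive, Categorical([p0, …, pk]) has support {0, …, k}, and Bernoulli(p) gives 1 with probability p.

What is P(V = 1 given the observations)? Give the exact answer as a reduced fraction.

Enumerate traces; 64 have nonzero weight after conditioning:
  (V=0, U=0, X=0, Y=2, Z=0, W=1) weight 1/675
  (V=0, U=0, X=0, Y=2, Z=1, W=1) weight 1/275
  (V=0, U=0, X=0, Y=3, Z=0, W=1) weight 1/675
  (V=0, U=0, X=0, Y=3, Z=1, W=1) weight 1/275
  (V=0, U=0, X=1, Y=2, Z=0, W=1) weight 1/675
  (V=0, U=0, X=1, Y=2, Z=1, W=1) weight 1/275
  (V=0, U=0, X=1, Y=3, Z=0, W=1) weight 1/675
  (V=0, U=0, X=1, Y=3, Z=1, W=1) weight 1/275
  (V=1, U=0, X=0, Y=2, Z=0, W=0) weight 1/1350
  … 55 more
Group by V:
  weight(V=0) = 518/2475
  weight(V=1) = 316/2475
Total weight = 518/2475 + 316/2475 = 278/825
P(V=0 | obs) = 518/2475 / 278/825 = 259/417
P(V=1 | obs) = 316/2475 / 278/825 = 158/417

P(V = 1 | obs) = 158/417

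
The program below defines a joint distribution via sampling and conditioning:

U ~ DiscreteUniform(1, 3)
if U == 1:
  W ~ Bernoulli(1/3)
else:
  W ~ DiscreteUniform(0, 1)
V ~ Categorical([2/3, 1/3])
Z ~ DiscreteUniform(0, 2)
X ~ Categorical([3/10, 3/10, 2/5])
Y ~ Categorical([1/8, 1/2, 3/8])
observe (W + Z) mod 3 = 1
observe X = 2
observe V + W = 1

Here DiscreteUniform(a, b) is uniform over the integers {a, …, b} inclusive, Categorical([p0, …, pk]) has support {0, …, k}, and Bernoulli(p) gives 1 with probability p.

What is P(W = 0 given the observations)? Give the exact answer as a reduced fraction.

Enumerate traces; 18 have nonzero weight after conditioning:
  (U=1, W=0, V=1, Z=1, X=2, Y=0) weight 1/810
  (U=1, W=0, V=1, Z=1, X=2, Y=1) weight 2/405
  (U=1, W=0, V=1, Z=1, X=2, Y=2) weight 1/270
  (U=1, W=1, V=0, Z=0, X=2, Y=0) weight 1/810
  (U=1, W=1, V=0, Z=0, X=2, Y=1) weight 2/405
  (U=1, W=1, V=0, Z=0, X=2, Y=2) weight 1/270
  (U=2, W=0, V=1, Z=1, X=2, Y=0) weight 1/1080
  (U=2, W=0, V=1, Z=1, X=2, Y=1) weight 1/270
  … 10 more
Group by W:
  weight(W=0) = 2/81
  weight(W=1) = 16/405
Total weight = 2/81 + 16/405 = 26/405
P(W=0 | obs) = 2/81 / 26/405 = 5/13
P(W=1 | obs) = 16/405 / 26/405 = 8/13

P(W = 0 | obs) = 5/13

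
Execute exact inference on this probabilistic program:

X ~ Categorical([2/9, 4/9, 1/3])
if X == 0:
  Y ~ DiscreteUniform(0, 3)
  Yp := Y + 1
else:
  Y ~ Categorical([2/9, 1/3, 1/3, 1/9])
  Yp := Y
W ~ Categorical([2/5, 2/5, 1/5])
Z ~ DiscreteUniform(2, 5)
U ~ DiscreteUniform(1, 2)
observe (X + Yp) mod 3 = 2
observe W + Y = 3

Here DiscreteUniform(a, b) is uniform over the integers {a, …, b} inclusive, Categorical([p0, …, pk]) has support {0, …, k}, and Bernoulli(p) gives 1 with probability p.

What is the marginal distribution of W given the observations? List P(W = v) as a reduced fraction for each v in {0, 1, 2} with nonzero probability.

P(W=0) = 4/15, P(W=2) = 11/15

Enumerate traces; 24 have nonzero weight after conditioning:
  (X=0, Y=1, W=2, Z=2, U=1) weight 1/720
  (X=0, Y=1, W=2, Z=2, U=2) weight 1/720
  (X=0, Y=1, W=2, Z=3, U=1) weight 1/720
  (X=0, Y=1, W=2, Z=3, U=2) weight 1/720
  (X=0, Y=1, W=2, Z=4, U=1) weight 1/720
  (X=0, Y=1, W=2, Z=4, U=2) weight 1/720
  (X=0, Y=1, W=2, Z=5, U=1) weight 1/720
  (X=0, Y=1, W=2, Z=5, U=2) weight 1/720
  (X=2, Y=3, W=0, Z=2, U=1) weight 1/540
  … 15 more
Group by W:
  weight(W=0) = 2/135
  weight(W=2) = 11/270
Total weight = 2/135 + 11/270 = 1/18
P(W=0 | obs) = 2/135 / 1/18 = 4/15
P(W=2 | obs) = 11/270 / 1/18 = 11/15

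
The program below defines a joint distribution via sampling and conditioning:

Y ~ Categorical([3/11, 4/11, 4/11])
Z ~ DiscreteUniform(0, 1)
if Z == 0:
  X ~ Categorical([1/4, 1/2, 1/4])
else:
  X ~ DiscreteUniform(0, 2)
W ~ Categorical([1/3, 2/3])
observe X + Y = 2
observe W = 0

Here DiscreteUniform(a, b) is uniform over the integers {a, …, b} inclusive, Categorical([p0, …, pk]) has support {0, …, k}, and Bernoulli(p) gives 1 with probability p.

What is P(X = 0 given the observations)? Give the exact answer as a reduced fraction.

Enumerate traces; 6 have nonzero weight after conditioning:
  (Y=0, Z=0, X=2, W=0) weight 1/88
  (Y=0, Z=1, X=2, W=0) weight 1/66
  (Y=1, Z=0, X=1, W=0) weight 1/33
  (Y=1, Z=1, X=1, W=0) weight 2/99
  (Y=2, Z=0, X=0, W=0) weight 1/66
  (Y=2, Z=1, X=0, W=0) weight 2/99
Group by X:
  weight(X=0) = 7/198
  weight(X=1) = 5/99
  weight(X=2) = 7/264
Total weight = 7/198 + 5/99 + 7/264 = 89/792
P(X=0 | obs) = 7/198 / 89/792 = 28/89
P(X=1 | obs) = 5/99 / 89/792 = 40/89
P(X=2 | obs) = 7/264 / 89/792 = 21/89

P(X = 0 | obs) = 28/89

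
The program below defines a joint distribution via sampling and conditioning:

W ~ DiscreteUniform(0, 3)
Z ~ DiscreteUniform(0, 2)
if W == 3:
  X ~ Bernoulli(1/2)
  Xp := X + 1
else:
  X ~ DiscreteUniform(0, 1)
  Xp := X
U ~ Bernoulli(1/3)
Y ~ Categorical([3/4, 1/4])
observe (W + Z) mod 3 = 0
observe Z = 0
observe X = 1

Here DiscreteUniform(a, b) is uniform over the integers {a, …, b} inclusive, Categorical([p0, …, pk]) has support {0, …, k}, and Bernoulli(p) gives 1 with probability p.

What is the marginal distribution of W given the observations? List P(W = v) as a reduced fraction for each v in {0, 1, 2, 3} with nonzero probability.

P(W=0) = 1/2, P(W=3) = 1/2

Enumerate traces; 8 have nonzero weight after conditioning:
  (W=0, Z=0, X=1, U=0, Y=0) weight 1/48
  (W=0, Z=0, X=1, U=0, Y=1) weight 1/144
  (W=0, Z=0, X=1, U=1, Y=0) weight 1/96
  (W=0, Z=0, X=1, U=1, Y=1) weight 1/288
  (W=3, Z=0, X=1, U=0, Y=0) weight 1/48
  (W=3, Z=0, X=1, U=0, Y=1) weight 1/144
  (W=3, Z=0, X=1, U=1, Y=0) weight 1/96
  (W=3, Z=0, X=1, U=1, Y=1) weight 1/288
Group by W:
  weight(W=0) = 1/24
  weight(W=3) = 1/24
Total weight = 1/24 + 1/24 = 1/12
P(W=0 | obs) = 1/24 / 1/12 = 1/2
P(W=3 | obs) = 1/24 / 1/12 = 1/2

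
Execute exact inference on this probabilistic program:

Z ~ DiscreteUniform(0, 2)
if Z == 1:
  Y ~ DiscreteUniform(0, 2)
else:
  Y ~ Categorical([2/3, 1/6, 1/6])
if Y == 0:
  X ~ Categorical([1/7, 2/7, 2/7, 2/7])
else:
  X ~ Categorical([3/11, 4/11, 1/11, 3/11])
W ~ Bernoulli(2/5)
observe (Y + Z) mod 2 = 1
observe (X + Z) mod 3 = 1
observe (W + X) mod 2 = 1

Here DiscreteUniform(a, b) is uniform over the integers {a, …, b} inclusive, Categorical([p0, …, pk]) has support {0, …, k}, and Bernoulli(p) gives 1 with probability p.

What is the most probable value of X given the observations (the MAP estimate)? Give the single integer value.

argmax_v P(X = v | obs) = 3

Enumerate traces; 6 have nonzero weight after conditioning:
  (Z=0, Y=1, X=1, W=0) weight 2/165
  (Z=1, Y=0, X=0, W=1) weight 2/315
  (Z=1, Y=0, X=3, W=0) weight 2/105
  (Z=1, Y=2, X=0, W=1) weight 2/165
  (Z=1, Y=2, X=3, W=0) weight 1/55
  (Z=2, Y=1, X=2, W=1) weight 1/495
Group by X:
  weight(X=0) = 64/3465
  weight(X=1) = 2/165
  weight(X=2) = 1/495
  weight(X=3) = 43/1155
Total weight = 64/3465 + 2/165 + 1/495 + 43/1155 = 22/315
P(X=0 | obs) = 64/3465 / 22/315 = 32/121
P(X=1 | obs) = 2/165 / 22/315 = 21/121
P(X=2 | obs) = 1/495 / 22/315 = 7/242
P(X=3 | obs) = 43/1155 / 22/315 = 129/242
argmax = 3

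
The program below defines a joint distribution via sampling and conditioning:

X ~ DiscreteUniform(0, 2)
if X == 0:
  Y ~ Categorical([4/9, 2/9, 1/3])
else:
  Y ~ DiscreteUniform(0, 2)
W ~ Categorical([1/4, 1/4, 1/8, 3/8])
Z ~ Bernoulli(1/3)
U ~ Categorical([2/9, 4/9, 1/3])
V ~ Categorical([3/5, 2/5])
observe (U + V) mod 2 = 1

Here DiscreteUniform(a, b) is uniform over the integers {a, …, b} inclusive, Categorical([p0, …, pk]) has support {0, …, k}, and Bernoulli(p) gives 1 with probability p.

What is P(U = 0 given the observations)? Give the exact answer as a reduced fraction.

Enumerate traces; 216 have nonzero weight after conditioning:
  (X=0, Y=0, W=0, Z=0, U=0, V=1) weight 8/3645
  (X=0, Y=0, W=0, Z=0, U=1, V=0) weight 8/1215
  (X=0, Y=0, W=0, Z=0, U=2, V=1) weight 4/1215
  (X=0, Y=0, W=0, Z=1, U=0, V=1) weight 4/3645
  (X=0, Y=0, W=0, Z=1, U=1, V=0) weight 4/1215
  (X=0, Y=0, W=0, Z=1, U=2, V=1) weight 2/1215
  (X=0, Y=0, W=1, Z=0, U=0, V=1) weight 8/3645
  (X=0, Y=0, W=1, Z=0, U=1, V=0) weight 8/1215
  … 208 more
Group by U:
  weight(U=0) = 4/45
  weight(U=1) = 4/15
  weight(U=2) = 2/15
Total weight = 4/45 + 4/15 + 2/15 = 22/45
P(U=0 | obs) = 4/45 / 22/45 = 2/11
P(U=1 | obs) = 4/15 / 22/45 = 6/11
P(U=2 | obs) = 2/15 / 22/45 = 3/11

P(U = 0 | obs) = 2/11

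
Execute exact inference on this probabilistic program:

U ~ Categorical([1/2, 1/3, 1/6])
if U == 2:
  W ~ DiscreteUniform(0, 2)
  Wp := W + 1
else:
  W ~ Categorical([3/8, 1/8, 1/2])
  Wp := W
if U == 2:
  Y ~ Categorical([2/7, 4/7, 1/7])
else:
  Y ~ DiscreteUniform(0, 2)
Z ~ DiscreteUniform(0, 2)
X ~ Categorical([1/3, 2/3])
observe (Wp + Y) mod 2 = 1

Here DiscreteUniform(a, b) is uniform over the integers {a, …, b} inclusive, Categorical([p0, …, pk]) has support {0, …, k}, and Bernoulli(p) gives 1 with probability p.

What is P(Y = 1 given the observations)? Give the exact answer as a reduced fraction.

P(Y = 1 | obs) = 277/395

Enumerate traces; 78 have nonzero weight after conditioning:
  (U=0, W=0, Y=1, Z=0, X=0) weight 1/144
  (U=0, W=0, Y=1, Z=0, X=1) weight 1/72
  (U=0, W=0, Y=1, Z=1, X=0) weight 1/144
  (U=0, W=0, Y=1, Z=1, X=1) weight 1/72
  (U=0, W=0, Y=1, Z=2, X=0) weight 1/144
  (U=0, W=0, Y=1, Z=2, X=1) weight 1/72
  (U=0, W=1, Y=0, Z=0, X=0) weight 1/432
  (U=0, W=1, Y=0, Z=0, X=1) weight 1/216
  (U=0, W=1, Y=2, Z=0, X=0) weight 1/432
  … 69 more
Group by Y:
  weight(Y=0) = 67/1008
  weight(Y=1) = 277/1008
  weight(Y=2) = 17/336
Total weight = 67/1008 + 277/1008 + 17/336 = 395/1008
P(Y=0 | obs) = 67/1008 / 395/1008 = 67/395
P(Y=1 | obs) = 277/1008 / 395/1008 = 277/395
P(Y=2 | obs) = 17/336 / 395/1008 = 51/395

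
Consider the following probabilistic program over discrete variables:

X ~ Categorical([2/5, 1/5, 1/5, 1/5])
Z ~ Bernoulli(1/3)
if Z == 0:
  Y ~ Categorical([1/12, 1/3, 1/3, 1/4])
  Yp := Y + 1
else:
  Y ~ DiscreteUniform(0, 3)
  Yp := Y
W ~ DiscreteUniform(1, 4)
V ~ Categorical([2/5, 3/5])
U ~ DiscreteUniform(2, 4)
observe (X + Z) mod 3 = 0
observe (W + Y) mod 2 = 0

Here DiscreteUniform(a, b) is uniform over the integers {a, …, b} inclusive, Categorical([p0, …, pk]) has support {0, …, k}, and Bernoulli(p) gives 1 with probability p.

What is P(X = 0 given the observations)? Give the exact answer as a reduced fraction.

P(X = 0 | obs) = 4/7

Enumerate traces; 144 have nonzero weight after conditioning:
  (X=0, Z=0, Y=0, W=2, V=0, U=2) weight 1/1350
  (X=0, Z=0, Y=0, W=2, V=0, U=3) weight 1/1350
  (X=0, Z=0, Y=0, W=2, V=0, U=4) weight 1/1350
  (X=0, Z=0, Y=0, W=2, V=1, U=2) weight 1/900
  (X=0, Z=0, Y=0, W=2, V=1, U=3) weight 1/900
  (X=0, Z=0, Y=0, W=2, V=1, U=4) weight 1/900
  (X=0, Z=0, Y=0, W=4, V=0, U=2) weight 1/1350
  (X=0, Z=0, Y=0, W=4, V=0, U=3) weight 1/1350
  (X=2, Z=1, Y=0, W=2, V=0, U=2) weight 1/1800
  (X=3, Z=0, Y=0, W=2, V=0, U=2) weight 1/2700
  … 134 more
Group by X:
  weight(X=0) = 2/15
  weight(X=2) = 1/30
  weight(X=3) = 1/15
Total weight = 2/15 + 1/30 + 1/15 = 7/30
P(X=0 | obs) = 2/15 / 7/30 = 4/7
P(X=2 | obs) = 1/30 / 7/30 = 1/7
P(X=3 | obs) = 1/15 / 7/30 = 2/7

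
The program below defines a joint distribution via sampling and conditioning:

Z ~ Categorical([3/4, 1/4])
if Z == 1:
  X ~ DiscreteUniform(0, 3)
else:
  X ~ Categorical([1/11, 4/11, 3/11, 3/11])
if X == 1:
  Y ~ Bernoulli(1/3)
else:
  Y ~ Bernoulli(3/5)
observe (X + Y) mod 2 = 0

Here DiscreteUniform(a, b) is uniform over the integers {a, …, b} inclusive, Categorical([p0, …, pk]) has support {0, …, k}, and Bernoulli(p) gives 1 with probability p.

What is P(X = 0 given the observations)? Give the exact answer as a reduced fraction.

P(X = 0 | obs) = 69/569

Enumerate traces; 8 have nonzero weight after conditioning:
  (Z=0, X=0, Y=0) weight 3/110
  (Z=0, X=1, Y=1) weight 1/11
  (Z=0, X=2, Y=0) weight 9/110
  (Z=0, X=3, Y=1) weight 27/220
  (Z=1, X=0, Y=0) weight 1/40
  (Z=1, X=1, Y=1) weight 1/48
  (Z=1, X=2, Y=0) weight 1/40
  (Z=1, X=3, Y=1) weight 3/80
Group by X:
  weight(X=0) = 23/440
  weight(X=1) = 59/528
  weight(X=2) = 47/440
  weight(X=3) = 141/880
Total weight = 23/440 + 59/528 + 47/440 + 141/880 = 569/1320
P(X=0 | obs) = 23/440 / 569/1320 = 69/569
P(X=1 | obs) = 59/528 / 569/1320 = 295/1138
P(X=2 | obs) = 47/440 / 569/1320 = 141/569
P(X=3 | obs) = 141/880 / 569/1320 = 423/1138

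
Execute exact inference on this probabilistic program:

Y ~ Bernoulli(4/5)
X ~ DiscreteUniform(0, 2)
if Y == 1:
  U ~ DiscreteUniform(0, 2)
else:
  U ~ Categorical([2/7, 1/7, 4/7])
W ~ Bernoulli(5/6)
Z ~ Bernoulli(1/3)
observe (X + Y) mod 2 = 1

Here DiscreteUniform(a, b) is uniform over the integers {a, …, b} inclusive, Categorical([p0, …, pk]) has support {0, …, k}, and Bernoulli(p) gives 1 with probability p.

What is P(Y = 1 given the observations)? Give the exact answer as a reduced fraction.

P(Y = 1 | obs) = 8/9

Enumerate traces; 36 have nonzero weight after conditioning:
  (Y=0, X=1, U=0, W=0, Z=0) weight 2/945
  (Y=0, X=1, U=0, W=0, Z=1) weight 1/945
  (Y=0, X=1, U=0, W=1, Z=0) weight 2/189
  (Y=0, X=1, U=0, W=1, Z=1) weight 1/189
  (Y=0, X=1, U=1, W=0, Z=0) weight 1/945
  (Y=0, X=1, U=1, W=0, Z=1) weight 1/1890
  (Y=0, X=1, U=1, W=1, Z=0) weight 1/189
  (Y=0, X=1, U=1, W=1, Z=1) weight 1/378
  (Y=1, X=0, U=0, W=0, Z=0) weight 4/405
  … 27 more
Group by Y:
  weight(Y=0) = 1/15
  weight(Y=1) = 8/15
Total weight = 1/15 + 8/15 = 3/5
P(Y=0 | obs) = 1/15 / 3/5 = 1/9
P(Y=1 | obs) = 8/15 / 3/5 = 8/9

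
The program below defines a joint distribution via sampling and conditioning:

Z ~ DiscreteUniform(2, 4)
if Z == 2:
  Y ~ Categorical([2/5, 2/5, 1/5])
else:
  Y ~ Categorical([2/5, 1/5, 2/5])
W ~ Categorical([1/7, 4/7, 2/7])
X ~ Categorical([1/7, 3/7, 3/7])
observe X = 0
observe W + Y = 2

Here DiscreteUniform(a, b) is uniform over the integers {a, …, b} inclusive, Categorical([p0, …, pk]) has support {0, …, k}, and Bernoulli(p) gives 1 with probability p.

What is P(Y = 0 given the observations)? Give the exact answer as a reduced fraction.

Enumerate traces; 9 have nonzero weight after conditioning:
  (Z=2, Y=0, W=2, X=0) weight 4/735
  (Z=2, Y=1, W=1, X=0) weight 8/735
  (Z=2, Y=2, W=0, X=0) weight 1/735
  (Z=3, Y=0, W=2, X=0) weight 4/735
  (Z=3, Y=1, W=1, X=0) weight 4/735
  (Z=3, Y=2, W=0, X=0) weight 2/735
  (Z=4, Y=0, W=2, X=0) weight 4/735
  (Z=4, Y=1, W=1, X=0) weight 4/735
  … 1 more
Group by Y:
  weight(Y=0) = 4/245
  weight(Y=1) = 16/735
  weight(Y=2) = 1/147
Total weight = 4/245 + 16/735 + 1/147 = 11/245
P(Y=0 | obs) = 4/245 / 11/245 = 4/11
P(Y=1 | obs) = 16/735 / 11/245 = 16/33
P(Y=2 | obs) = 1/147 / 11/245 = 5/33

P(Y = 0 | obs) = 4/11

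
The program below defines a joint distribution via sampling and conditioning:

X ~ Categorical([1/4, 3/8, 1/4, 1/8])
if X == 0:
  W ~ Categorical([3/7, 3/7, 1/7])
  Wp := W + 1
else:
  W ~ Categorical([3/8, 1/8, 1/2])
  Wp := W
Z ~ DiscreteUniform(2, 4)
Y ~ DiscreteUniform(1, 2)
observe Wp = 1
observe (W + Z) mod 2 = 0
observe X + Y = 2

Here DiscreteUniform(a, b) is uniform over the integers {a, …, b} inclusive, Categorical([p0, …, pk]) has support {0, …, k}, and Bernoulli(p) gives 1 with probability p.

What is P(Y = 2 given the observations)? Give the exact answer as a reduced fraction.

P(Y = 2 | obs) = 32/39

Enumerate traces; 3 have nonzero weight after conditioning:
  (X=0, W=0, Z=2, Y=2) weight 1/56
  (X=0, W=0, Z=4, Y=2) weight 1/56
  (X=1, W=1, Z=3, Y=1) weight 1/128
Group by Y:
  weight(Y=1) = 1/128
  weight(Y=2) = 1/28
Total weight = 1/128 + 1/28 = 39/896
P(Y=1 | obs) = 1/128 / 39/896 = 7/39
P(Y=2 | obs) = 1/28 / 39/896 = 32/39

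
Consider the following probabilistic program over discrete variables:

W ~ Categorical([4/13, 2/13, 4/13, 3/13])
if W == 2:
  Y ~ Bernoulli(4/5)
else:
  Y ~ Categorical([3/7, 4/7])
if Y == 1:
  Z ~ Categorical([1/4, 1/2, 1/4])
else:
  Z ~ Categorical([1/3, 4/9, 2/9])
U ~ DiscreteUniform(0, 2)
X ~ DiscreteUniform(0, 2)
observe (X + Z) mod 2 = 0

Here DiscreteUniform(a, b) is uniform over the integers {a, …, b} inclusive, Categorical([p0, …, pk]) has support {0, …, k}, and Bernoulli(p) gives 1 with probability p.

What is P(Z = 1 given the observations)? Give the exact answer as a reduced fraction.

Enumerate traces; 120 have nonzero weight after conditioning:
  (W=0, Y=0, Z=0, U=0, X=0) weight 4/819
  (W=0, Y=0, Z=0, U=0, X=2) weight 4/819
  (W=0, Y=0, Z=0, U=1, X=0) weight 4/819
  (W=0, Y=0, Z=0, U=1, X=2) weight 4/819
  (W=0, Y=0, Z=0, U=2, X=0) weight 4/819
  (W=0, Y=0, Z=0, U=2, X=2) weight 4/819
  (W=0, Y=0, Z=1, U=0, X=1) weight 16/2457
  (W=0, Y=0, Z=1, U=1, X=1) weight 16/2457
  (W=0, Y=0, Z=2, U=0, X=0) weight 8/2457
  … 111 more
Group by Z:
  weight(Z=0) = 764/4095
  weight(Z=1) = 1966/12285
  weight(Z=2) = 1966/12285
Total weight = 764/4095 + 1966/12285 + 1966/12285 = 6224/12285
P(Z=0 | obs) = 764/4095 / 6224/12285 = 573/1556
P(Z=1 | obs) = 1966/12285 / 6224/12285 = 983/3112
P(Z=2 | obs) = 1966/12285 / 6224/12285 = 983/3112

P(Z = 1 | obs) = 983/3112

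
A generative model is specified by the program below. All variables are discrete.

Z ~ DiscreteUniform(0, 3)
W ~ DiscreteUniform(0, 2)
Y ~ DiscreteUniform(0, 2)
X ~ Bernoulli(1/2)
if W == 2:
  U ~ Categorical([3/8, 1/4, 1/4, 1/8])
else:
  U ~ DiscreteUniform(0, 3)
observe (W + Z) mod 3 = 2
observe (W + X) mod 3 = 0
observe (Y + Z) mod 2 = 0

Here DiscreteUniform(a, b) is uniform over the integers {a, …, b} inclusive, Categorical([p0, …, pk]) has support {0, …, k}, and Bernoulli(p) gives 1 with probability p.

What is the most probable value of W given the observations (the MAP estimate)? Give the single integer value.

argmax_v P(W = v | obs) = 2

Enumerate traces; 20 have nonzero weight after conditioning:
  (Z=0, W=2, Y=0, X=1, U=0) weight 1/192
  (Z=0, W=2, Y=0, X=1, U=1) weight 1/288
  (Z=0, W=2, Y=0, X=1, U=2) weight 1/288
  (Z=0, W=2, Y=0, X=1, U=3) weight 1/576
  (Z=0, W=2, Y=2, X=1, U=0) weight 1/192
  (Z=0, W=2, Y=2, X=1, U=1) weight 1/288
  (Z=0, W=2, Y=2, X=1, U=2) weight 1/288
  (Z=0, W=2, Y=2, X=1, U=3) weight 1/576
  (Z=2, W=0, Y=0, X=0, U=0) weight 1/288
  … 11 more
Group by W:
  weight(W=0) = 1/36
  weight(W=2) = 1/24
Total weight = 1/36 + 1/24 = 5/72
P(W=0 | obs) = 1/36 / 5/72 = 2/5
P(W=2 | obs) = 1/24 / 5/72 = 3/5
argmax = 2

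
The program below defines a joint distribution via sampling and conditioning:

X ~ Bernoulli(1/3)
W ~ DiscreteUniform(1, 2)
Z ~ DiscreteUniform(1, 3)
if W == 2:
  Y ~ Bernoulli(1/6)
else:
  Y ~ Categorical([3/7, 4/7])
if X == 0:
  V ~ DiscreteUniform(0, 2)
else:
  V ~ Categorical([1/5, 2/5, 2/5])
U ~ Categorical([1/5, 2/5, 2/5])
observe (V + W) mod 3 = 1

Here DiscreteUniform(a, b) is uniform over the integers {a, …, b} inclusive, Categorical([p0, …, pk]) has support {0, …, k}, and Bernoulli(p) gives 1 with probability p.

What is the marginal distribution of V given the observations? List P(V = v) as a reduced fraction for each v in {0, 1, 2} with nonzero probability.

Enumerate traces; 72 have nonzero weight after conditioning:
  (X=0, W=1, Z=1, Y=0, V=0, U=0) weight 1/315
  (X=0, W=1, Z=1, Y=0, V=0, U=1) weight 2/315
  (X=0, W=1, Z=1, Y=0, V=0, U=2) weight 2/315
  (X=0, W=1, Z=1, Y=1, V=0, U=0) weight 4/945
  (X=0, W=1, Z=1, Y=1, V=0, U=1) weight 8/945
  (X=0, W=1, Z=1, Y=1, V=0, U=2) weight 8/945
  (X=0, W=1, Z=2, Y=0, V=0, U=0) weight 1/315
  (X=0, W=1, Z=2, Y=0, V=0, U=1) weight 2/315
  (X=0, W=2, Z=1, Y=0, V=2, U=0) weight 1/162
  … 63 more
Group by V:
  weight(V=0) = 13/90
  weight(V=2) = 8/45
Total weight = 13/90 + 8/45 = 29/90
P(V=0 | obs) = 13/90 / 29/90 = 13/29
P(V=2 | obs) = 8/45 / 29/90 = 16/29

P(V=0) = 13/29, P(V=2) = 16/29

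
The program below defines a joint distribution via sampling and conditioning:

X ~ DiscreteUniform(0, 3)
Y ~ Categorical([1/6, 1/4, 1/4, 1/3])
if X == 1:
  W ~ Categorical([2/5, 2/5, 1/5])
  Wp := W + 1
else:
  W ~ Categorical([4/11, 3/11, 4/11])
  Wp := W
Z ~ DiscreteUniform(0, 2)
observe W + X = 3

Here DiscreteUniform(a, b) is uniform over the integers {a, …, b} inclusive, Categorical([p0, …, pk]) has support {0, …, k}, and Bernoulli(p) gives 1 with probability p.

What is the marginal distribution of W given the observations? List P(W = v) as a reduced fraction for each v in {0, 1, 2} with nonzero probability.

P(W=0) = 10/23, P(W=1) = 15/46, P(W=2) = 11/46

Enumerate traces; 36 have nonzero weight after conditioning:
  (X=1, Y=0, W=2, Z=0) weight 1/360
  (X=1, Y=0, W=2, Z=1) weight 1/360
  (X=1, Y=0, W=2, Z=2) weight 1/360
  (X=1, Y=1, W=2, Z=0) weight 1/240
  (X=1, Y=1, W=2, Z=1) weight 1/240
  (X=1, Y=1, W=2, Z=2) weight 1/240
  (X=1, Y=2, W=2, Z=0) weight 1/240
  (X=1, Y=2, W=2, Z=1) weight 1/240
  (X=2, Y=0, W=1, Z=0) weight 1/264
  (X=3, Y=0, W=0, Z=0) weight 1/198
  … 26 more
Group by W:
  weight(W=0) = 1/11
  weight(W=1) = 3/44
  weight(W=2) = 1/20
Total weight = 1/11 + 3/44 + 1/20 = 23/110
P(W=0 | obs) = 1/11 / 23/110 = 10/23
P(W=1 | obs) = 3/44 / 23/110 = 15/46
P(W=2 | obs) = 1/20 / 23/110 = 11/46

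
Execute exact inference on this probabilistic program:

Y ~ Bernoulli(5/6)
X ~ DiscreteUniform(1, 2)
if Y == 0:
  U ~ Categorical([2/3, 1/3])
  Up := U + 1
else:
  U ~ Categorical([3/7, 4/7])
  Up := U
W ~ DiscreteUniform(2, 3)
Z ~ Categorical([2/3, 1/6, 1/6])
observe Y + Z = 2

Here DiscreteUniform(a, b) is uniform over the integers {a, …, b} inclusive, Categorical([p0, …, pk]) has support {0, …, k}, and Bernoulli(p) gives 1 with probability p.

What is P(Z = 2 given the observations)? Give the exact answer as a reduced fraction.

P(Z = 2 | obs) = 1/6

Enumerate traces; 16 have nonzero weight after conditioning:
  (Y=0, X=1, U=0, W=2, Z=2) weight 1/216
  (Y=0, X=1, U=0, W=3, Z=2) weight 1/216
  (Y=0, X=1, U=1, W=2, Z=2) weight 1/432
  (Y=0, X=1, U=1, W=3, Z=2) weight 1/432
  (Y=0, X=2, U=0, W=2, Z=2) weight 1/216
  (Y=0, X=2, U=0, W=3, Z=2) weight 1/216
  (Y=0, X=2, U=1, W=2, Z=2) weight 1/432
  (Y=0, X=2, U=1, W=3, Z=2) weight 1/432
  (Y=1, X=1, U=0, W=2, Z=1) weight 5/336
  … 7 more
Group by Z:
  weight(Z=1) = 5/36
  weight(Z=2) = 1/36
Total weight = 5/36 + 1/36 = 1/6
P(Z=1 | obs) = 5/36 / 1/6 = 5/6
P(Z=2 | obs) = 1/36 / 1/6 = 1/6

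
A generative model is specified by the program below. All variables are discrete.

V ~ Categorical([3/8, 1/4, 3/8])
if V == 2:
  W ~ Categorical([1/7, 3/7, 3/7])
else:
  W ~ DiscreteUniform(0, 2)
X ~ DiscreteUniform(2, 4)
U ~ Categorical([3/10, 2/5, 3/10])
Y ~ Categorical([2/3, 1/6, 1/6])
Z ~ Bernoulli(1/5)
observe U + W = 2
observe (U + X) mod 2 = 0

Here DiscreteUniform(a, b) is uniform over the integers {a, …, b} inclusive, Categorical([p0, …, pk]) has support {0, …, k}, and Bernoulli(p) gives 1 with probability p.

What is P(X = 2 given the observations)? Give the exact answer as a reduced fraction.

Enumerate traces; 90 have nonzero weight after conditioning:
  (V=0, W=0, X=2, U=2, Y=0, Z=0) weight 1/150
  (V=0, W=0, X=2, U=2, Y=0, Z=1) weight 1/600
  (V=0, W=0, X=2, U=2, Y=1, Z=0) weight 1/600
  (V=0, W=0, X=2, U=2, Y=1, Z=1) weight 1/2400
  (V=0, W=0, X=2, U=2, Y=2, Z=0) weight 1/600
  (V=0, W=0, X=2, U=2, Y=2, Z=1) weight 1/2400
  (V=0, W=0, X=4, U=2, Y=0, Z=0) weight 1/150
  (V=0, W=0, X=4, U=2, Y=0, Z=1) weight 1/600
  (V=0, W=1, X=3, U=1, Y=0, Z=0) weight 2/225
  … 81 more
Group by X:
  weight(X=2) = 53/840
  weight(X=3) = 31/630
  weight(X=4) = 53/840
Total weight = 53/840 + 31/630 + 53/840 = 221/1260
P(X=2 | obs) = 53/840 / 221/1260 = 159/442
P(X=3 | obs) = 31/630 / 221/1260 = 62/221
P(X=4 | obs) = 53/840 / 221/1260 = 159/442

P(X = 2 | obs) = 159/442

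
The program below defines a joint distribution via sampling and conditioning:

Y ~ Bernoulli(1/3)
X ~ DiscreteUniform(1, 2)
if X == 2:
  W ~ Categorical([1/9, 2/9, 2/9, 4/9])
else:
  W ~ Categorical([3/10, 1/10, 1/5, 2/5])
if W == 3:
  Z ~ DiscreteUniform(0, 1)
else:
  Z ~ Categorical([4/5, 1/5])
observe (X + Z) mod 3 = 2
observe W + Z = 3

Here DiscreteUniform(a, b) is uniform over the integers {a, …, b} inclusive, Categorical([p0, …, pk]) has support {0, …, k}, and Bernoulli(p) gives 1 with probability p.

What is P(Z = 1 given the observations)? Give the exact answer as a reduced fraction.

Enumerate traces; 4 have nonzero weight after conditioning:
  (Y=0, X=1, W=2, Z=1) weight 1/75
  (Y=0, X=2, W=3, Z=0) weight 2/27
  (Y=1, X=1, W=2, Z=1) weight 1/150
  (Y=1, X=2, W=3, Z=0) weight 1/27
Group by Z:
  weight(Z=0) = 1/9
  weight(Z=1) = 1/50
Total weight = 1/9 + 1/50 = 59/450
P(Z=0 | obs) = 1/9 / 59/450 = 50/59
P(Z=1 | obs) = 1/50 / 59/450 = 9/59

P(Z = 1 | obs) = 9/59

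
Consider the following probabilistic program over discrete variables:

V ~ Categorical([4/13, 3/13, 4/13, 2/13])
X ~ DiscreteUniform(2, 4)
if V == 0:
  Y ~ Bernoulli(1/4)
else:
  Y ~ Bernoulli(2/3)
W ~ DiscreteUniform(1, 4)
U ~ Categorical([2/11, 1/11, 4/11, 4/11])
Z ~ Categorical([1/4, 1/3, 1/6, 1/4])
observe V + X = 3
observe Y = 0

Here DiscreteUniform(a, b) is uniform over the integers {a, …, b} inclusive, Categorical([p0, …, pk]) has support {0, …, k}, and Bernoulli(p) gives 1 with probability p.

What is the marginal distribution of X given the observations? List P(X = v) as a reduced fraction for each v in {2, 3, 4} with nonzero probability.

Enumerate traces; 128 have nonzero weight after conditioning:
  (V=0, X=3, Y=0, W=1, U=0, Z=0) weight 1/1144
  (V=0, X=3, Y=0, W=1, U=0, Z=1) weight 1/858
  (V=0, X=3, Y=0, W=1, U=0, Z=2) weight 1/1716
  (V=0, X=3, Y=0, W=1, U=0, Z=3) weight 1/1144
  (V=0, X=3, Y=0, W=1, U=1, Z=0) weight 1/2288
  (V=0, X=3, Y=0, W=1, U=1, Z=1) weight 1/1716
  (V=0, X=3, Y=0, W=1, U=1, Z=2) weight 1/3432
  (V=0, X=3, Y=0, W=1, U=1, Z=3) weight 1/2288
  (V=1, X=2, Y=0, W=1, U=0, Z=0) weight 1/3432
  … 119 more
Group by X:
  weight(X=2) = 1/39
  weight(X=3) = 1/13
Total weight = 1/39 + 1/13 = 4/39
P(X=2 | obs) = 1/39 / 4/39 = 1/4
P(X=3 | obs) = 1/13 / 4/39 = 3/4

P(X=2) = 1/4, P(X=3) = 3/4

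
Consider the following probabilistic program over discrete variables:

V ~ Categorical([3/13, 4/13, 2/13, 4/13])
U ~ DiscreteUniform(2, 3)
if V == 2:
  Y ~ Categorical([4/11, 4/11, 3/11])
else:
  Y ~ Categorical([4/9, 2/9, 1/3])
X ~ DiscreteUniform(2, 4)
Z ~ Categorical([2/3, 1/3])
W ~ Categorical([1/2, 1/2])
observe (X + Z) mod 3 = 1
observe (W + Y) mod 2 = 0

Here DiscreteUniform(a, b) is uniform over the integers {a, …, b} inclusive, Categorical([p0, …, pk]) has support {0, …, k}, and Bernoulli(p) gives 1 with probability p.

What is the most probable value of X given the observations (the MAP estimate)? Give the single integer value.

argmax_v P(X = v | obs) = 4

Enumerate traces; 48 have nonzero weight after conditioning:
  (V=0, U=2, Y=0, X=3, Z=1, W=0) weight 1/351
  (V=0, U=2, Y=0, X=4, Z=0, W=0) weight 2/351
  (V=0, U=2, Y=1, X=3, Z=1, W=1) weight 1/702
  (V=0, U=2, Y=1, X=4, Z=0, W=1) weight 1/351
  (V=0, U=2, Y=2, X=3, Z=1, W=0) weight 1/468
  (V=0, U=2, Y=2, X=4, Z=0, W=0) weight 1/234
  (V=0, U=3, Y=0, X=3, Z=1, W=0) weight 1/351
  (V=0, U=3, Y=0, X=4, Z=0, W=0) weight 2/351
  … 40 more
Group by X:
  weight(X=3) = 1/18
  weight(X=4) = 1/9
Total weight = 1/18 + 1/9 = 1/6
P(X=3 | obs) = 1/18 / 1/6 = 1/3
P(X=4 | obs) = 1/9 / 1/6 = 2/3
argmax = 4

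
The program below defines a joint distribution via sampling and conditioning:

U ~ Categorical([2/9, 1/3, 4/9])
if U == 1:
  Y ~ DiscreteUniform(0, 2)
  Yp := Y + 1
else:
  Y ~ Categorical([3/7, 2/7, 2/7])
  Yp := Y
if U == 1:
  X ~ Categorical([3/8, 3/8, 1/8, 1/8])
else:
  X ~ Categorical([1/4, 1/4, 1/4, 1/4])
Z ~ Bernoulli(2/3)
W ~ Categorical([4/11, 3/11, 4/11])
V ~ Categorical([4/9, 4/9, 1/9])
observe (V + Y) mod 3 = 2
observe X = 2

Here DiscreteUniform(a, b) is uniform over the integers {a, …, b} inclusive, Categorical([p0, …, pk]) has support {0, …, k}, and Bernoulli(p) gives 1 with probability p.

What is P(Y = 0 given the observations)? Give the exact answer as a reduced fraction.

Enumerate traces; 54 have nonzero weight after conditioning:
  (U=0, Y=0, X=2, Z=0, W=0, V=2) weight 2/6237
  (U=0, Y=0, X=2, Z=0, W=1, V=2) weight 1/4158
  (U=0, Y=0, X=2, Z=0, W=2, V=2) weight 2/6237
  (U=0, Y=0, X=2, Z=1, W=0, V=2) weight 4/6237
  (U=0, Y=0, X=2, Z=1, W=1, V=2) weight 1/2079
  (U=0, Y=0, X=2, Z=1, W=2, V=2) weight 4/6237
  (U=0, Y=1, X=2, Z=0, W=0, V=1) weight 16/18711
  (U=0, Y=1, X=2, Z=0, W=1, V=1) weight 4/6237
  (U=0, Y=2, X=2, Z=0, W=0, V=0) weight 16/18711
  … 45 more
Group by Y:
  weight(Y=0) = 43/4536
  weight(Y=1) = 31/1134
  weight(Y=2) = 31/1134
Total weight = 43/4536 + 31/1134 + 31/1134 = 97/1512
P(Y=0 | obs) = 43/4536 / 97/1512 = 43/291
P(Y=1 | obs) = 31/1134 / 97/1512 = 124/291
P(Y=2 | obs) = 31/1134 / 97/1512 = 124/291

P(Y = 0 | obs) = 43/291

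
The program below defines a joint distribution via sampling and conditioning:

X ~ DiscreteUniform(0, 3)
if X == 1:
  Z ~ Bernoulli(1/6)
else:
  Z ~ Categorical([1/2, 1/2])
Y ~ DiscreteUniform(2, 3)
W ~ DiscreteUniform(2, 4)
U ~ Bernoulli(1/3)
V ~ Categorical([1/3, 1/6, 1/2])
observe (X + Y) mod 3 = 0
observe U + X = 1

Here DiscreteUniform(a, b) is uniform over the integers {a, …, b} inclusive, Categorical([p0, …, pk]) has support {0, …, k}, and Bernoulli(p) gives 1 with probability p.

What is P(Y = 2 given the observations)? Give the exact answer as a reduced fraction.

P(Y = 2 | obs) = 2/3

Enumerate traces; 36 have nonzero weight after conditioning:
  (X=0, Z=0, Y=3, W=2, U=1, V=0) weight 1/432
  (X=0, Z=0, Y=3, W=2, U=1, V=1) weight 1/864
  (X=0, Z=0, Y=3, W=2, U=1, V=2) weight 1/288
  (X=0, Z=0, Y=3, W=3, U=1, V=0) weight 1/432
  (X=0, Z=0, Y=3, W=3, U=1, V=1) weight 1/864
  (X=0, Z=0, Y=3, W=3, U=1, V=2) weight 1/288
  (X=0, Z=0, Y=3, W=4, U=1, V=0) weight 1/432
  (X=0, Z=0, Y=3, W=4, U=1, V=1) weight 1/864
  (X=1, Z=0, Y=2, W=2, U=0, V=0) weight 5/648
  … 27 more
Group by Y:
  weight(Y=2) = 1/12
  weight(Y=3) = 1/24
Total weight = 1/12 + 1/24 = 1/8
P(Y=2 | obs) = 1/12 / 1/8 = 2/3
P(Y=3 | obs) = 1/24 / 1/8 = 1/3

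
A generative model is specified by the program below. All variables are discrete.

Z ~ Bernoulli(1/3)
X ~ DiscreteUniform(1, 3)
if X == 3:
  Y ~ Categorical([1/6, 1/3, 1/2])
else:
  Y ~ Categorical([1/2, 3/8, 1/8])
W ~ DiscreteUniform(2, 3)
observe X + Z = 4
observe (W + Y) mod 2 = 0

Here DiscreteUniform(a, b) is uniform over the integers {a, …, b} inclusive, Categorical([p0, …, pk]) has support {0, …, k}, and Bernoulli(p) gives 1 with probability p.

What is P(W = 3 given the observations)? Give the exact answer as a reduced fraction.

P(W = 3 | obs) = 1/3

Enumerate traces; 3 have nonzero weight after conditioning:
  (Z=1, X=3, Y=0, W=2) weight 1/108
  (Z=1, X=3, Y=1, W=3) weight 1/54
  (Z=1, X=3, Y=2, W=2) weight 1/36
Group by W:
  weight(W=2) = 1/27
  weight(W=3) = 1/54
Total weight = 1/27 + 1/54 = 1/18
P(W=2 | obs) = 1/27 / 1/18 = 2/3
P(W=3 | obs) = 1/54 / 1/18 = 1/3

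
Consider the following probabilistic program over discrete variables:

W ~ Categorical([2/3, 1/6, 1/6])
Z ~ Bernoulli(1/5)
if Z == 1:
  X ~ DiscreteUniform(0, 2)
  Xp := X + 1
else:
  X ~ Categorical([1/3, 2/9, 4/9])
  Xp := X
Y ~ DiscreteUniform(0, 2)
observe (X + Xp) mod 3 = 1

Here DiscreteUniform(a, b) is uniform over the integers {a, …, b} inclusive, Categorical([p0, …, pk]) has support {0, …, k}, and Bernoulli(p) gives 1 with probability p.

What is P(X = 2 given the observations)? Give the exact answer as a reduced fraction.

Enumerate traces; 18 have nonzero weight after conditioning:
  (W=0, Z=0, X=2, Y=0) weight 32/405
  (W=0, Z=0, X=2, Y=1) weight 32/405
  (W=0, Z=0, X=2, Y=2) weight 32/405
  (W=0, Z=1, X=0, Y=0) weight 2/135
  (W=0, Z=1, X=0, Y=1) weight 2/135
  (W=0, Z=1, X=0, Y=2) weight 2/135
  (W=1, Z=0, X=2, Y=0) weight 8/405
  (W=1, Z=0, X=2, Y=1) weight 8/405
  … 10 more
Group by X:
  weight(X=0) = 1/15
  weight(X=2) = 16/45
Total weight = 1/15 + 16/45 = 19/45
P(X=0 | obs) = 1/15 / 19/45 = 3/19
P(X=2 | obs) = 16/45 / 19/45 = 16/19

P(X = 2 | obs) = 16/19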